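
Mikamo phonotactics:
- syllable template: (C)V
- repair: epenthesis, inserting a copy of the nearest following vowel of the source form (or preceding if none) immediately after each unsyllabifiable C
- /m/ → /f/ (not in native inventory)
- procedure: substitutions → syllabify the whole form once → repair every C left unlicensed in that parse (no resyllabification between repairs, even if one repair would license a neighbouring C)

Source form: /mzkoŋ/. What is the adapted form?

fozokoŋo

Substitution: /m/ → /f/, giving /fzkoŋ/.
Under (C)V, the unsyllabifiable consonants are /f/, /z/, /ŋ/ (no codas are permitted; onsets are limited to one consonant).
Each unlicensed consonant becomes the onset of a new syllable: /f/ → /fo/, /z/ → /zo/, /ŋ/ → /ŋo/.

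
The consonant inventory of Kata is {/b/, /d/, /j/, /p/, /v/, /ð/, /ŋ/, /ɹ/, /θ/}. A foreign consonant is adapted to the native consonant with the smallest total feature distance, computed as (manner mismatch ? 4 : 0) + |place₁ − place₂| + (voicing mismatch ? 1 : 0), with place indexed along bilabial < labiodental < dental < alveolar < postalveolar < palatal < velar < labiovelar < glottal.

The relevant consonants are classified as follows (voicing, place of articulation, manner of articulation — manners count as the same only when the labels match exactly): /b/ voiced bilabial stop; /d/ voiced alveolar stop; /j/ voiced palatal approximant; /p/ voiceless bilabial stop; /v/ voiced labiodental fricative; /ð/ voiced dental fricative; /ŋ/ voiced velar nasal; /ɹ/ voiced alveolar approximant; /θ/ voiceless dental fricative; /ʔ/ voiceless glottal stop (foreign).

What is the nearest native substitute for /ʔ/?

/d/ is closest: same manner (stop), place distance 5 (glottal→alveolar), voicing differs (+1); total 6. Next closest is /ŋ/ at distance 7.

d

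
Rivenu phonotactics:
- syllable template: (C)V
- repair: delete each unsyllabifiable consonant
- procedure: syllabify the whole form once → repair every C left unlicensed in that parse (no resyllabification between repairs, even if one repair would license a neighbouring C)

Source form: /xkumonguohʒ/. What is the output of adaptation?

kumoguo

Syllabifying with onset maximization leaves /x/, /n/, /h/, /ʒ/ stranded (no codas are permitted; onsets are limited to one consonant).
Deleting the stranded consonants removes /x/, /n/, /h/, /ʒ/.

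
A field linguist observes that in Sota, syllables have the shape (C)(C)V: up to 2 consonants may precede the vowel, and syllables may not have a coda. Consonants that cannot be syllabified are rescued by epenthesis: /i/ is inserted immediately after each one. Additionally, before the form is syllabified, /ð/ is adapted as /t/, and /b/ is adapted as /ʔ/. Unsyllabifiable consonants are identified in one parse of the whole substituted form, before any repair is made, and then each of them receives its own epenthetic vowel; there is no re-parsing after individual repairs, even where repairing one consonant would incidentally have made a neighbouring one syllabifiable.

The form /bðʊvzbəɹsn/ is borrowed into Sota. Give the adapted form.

ʔtʊvizʔəɹisini

Substitution: /b/ → /ʔ/, /ð/ → /t/, giving /ʔtʊvzʔəɹsn/.
The consonants /v/, /ɹ/, /s/, /n/ cannot be parsed into a legal (C)(C)V syllable (no codas are permitted; onsets may contain at most 2 consonants).
Epenthesis after each stranded consonant: /v/ → /vi/, /ɹ/ → /ɹi/, /s/ → /si/, /n/ → /ni/.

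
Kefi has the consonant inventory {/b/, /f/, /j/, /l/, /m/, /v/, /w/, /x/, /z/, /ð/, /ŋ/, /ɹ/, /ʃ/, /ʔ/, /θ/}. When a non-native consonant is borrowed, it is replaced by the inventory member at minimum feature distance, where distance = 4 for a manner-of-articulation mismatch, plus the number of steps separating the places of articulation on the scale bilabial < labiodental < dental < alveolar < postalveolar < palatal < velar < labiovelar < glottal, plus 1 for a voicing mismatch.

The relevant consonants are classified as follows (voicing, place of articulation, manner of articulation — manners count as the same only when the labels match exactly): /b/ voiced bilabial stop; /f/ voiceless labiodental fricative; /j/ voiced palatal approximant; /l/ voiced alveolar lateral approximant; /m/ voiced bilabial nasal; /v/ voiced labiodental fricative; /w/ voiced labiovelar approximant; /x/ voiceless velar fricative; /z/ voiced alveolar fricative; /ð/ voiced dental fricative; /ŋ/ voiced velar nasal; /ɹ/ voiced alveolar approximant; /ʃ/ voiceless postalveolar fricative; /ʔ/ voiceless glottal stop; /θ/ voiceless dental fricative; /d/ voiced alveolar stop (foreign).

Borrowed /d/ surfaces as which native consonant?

b

/b/ is closest: same manner (stop), place distance 3 (alveolar→bilabial), same voicing; total 3. Next closest is /l/ at distance 4.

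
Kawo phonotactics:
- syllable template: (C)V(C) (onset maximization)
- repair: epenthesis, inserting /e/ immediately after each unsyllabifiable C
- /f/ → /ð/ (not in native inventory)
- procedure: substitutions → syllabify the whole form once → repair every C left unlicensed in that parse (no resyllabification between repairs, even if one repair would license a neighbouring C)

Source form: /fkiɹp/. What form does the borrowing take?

ðekiɹpe

Substitution: /f/ → /ð/, giving /ðkiɹp/.
The consonants /ð/, /p/ cannot be parsed into a legal (C)V(C) syllable (at most one coda consonant is licensed; onsets are limited to one consonant).
Epenthesis after each stranded consonant: /ð/ → /ðe/, /p/ → /pe/.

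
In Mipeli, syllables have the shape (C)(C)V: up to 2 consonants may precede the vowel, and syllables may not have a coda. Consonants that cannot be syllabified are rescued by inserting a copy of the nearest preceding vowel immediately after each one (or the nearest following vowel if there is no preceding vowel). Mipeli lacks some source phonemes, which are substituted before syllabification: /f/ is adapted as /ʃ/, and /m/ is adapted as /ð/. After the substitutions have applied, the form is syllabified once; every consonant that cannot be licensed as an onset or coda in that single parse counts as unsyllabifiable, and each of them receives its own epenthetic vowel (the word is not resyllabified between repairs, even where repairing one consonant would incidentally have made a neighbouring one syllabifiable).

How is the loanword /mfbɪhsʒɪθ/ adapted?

Substitution: /m/ → /ð/, /f/ → /ʃ/, giving /ðʃbɪhsʒɪθ/.
The consonants /ð/, /h/, /θ/ cannot be parsed into a legal (C)(C)V syllable (no codas are permitted; onsets may contain at most 2 consonants).
Each unlicensed consonant becomes the onset of a new syllable: /ð/ → /ðɪ/, /h/ → /hɪ/, /θ/ → /θɪ/.

ðɪʃbɪhɪsʒɪθɪ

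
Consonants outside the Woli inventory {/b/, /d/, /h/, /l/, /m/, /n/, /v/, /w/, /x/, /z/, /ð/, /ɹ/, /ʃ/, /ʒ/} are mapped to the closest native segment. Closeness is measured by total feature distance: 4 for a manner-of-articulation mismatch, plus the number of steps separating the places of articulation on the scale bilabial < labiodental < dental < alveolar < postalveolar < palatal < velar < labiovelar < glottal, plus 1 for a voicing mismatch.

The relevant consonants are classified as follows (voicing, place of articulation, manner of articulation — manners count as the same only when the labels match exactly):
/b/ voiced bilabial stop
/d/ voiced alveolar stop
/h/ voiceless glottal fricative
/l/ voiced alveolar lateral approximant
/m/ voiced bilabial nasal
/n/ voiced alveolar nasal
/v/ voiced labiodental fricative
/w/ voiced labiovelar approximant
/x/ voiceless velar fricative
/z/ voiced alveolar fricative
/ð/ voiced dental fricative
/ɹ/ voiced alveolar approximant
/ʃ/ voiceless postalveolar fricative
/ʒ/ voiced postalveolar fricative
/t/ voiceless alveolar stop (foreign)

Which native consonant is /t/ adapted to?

/d/ is closest: same manner (stop), place distance 0 (alveolar→alveolar), voicing differs (+1); total 1. Next closest is /b/ at distance 4.

d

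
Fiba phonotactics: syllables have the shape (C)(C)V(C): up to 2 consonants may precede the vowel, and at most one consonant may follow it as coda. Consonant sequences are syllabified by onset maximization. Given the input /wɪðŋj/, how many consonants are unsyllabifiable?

2

Under (C)(C)V(C), the unsyllabifiable consonants are /ŋ/, /j/ (at most one coda consonant is licensed; onsets may contain at most 2 consonants).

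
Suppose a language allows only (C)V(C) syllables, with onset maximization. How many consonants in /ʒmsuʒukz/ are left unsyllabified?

3

The consonants /ʒ/, /m/, /z/ cannot be parsed into a legal (C)V(C) syllable (at most one coda consonant is licensed; onsets are limited to one consonant).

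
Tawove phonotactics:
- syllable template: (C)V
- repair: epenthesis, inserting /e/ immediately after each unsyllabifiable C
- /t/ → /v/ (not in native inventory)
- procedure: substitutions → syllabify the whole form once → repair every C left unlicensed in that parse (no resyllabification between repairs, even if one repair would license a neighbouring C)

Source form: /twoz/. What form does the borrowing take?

vewoze

Substitution: /t/ → /v/, giving /vwoz/.
The consonants /v/, /z/ cannot be parsed into a legal (C)V syllable (no codas are permitted; onsets are limited to one consonant).
Each unlicensed consonant becomes the onset of a new syllable: /v/ → /ve/, /z/ → /ze/.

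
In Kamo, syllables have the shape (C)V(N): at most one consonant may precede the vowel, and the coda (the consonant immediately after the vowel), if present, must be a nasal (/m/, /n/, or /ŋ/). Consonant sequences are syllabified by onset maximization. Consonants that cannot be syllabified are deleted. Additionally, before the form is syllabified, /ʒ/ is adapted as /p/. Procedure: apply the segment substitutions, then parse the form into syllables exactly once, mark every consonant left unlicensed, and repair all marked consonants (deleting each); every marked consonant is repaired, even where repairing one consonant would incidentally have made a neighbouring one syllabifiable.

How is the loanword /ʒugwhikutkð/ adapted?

Substitution: /ʒ/ → /p/, giving /pugwhikutkð/.
Under (C)V(N), the unsyllabifiable consonants are /g/, /w/, /t/, /k/, /ð/ (only a nasal (/m/, /n/, or /ŋ/) is licensed in coda position; onsets are limited to one consonant).
Each unlicensed consonant is deleted: /g/, /w/, /t/, /k/, /ð/.

puhiku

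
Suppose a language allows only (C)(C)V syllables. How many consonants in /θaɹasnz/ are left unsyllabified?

Syllabifying with onset maximization leaves /s/, /n/, /z/ stranded (no codas are permitted; onsets may contain at most 2 consonants).

3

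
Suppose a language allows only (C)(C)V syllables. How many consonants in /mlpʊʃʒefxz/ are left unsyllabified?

Under (C)(C)V, the unsyllabifiable consonants are /m/, /f/, /x/, /z/ (no codas are permitted; onsets may contain at most 2 consonants).

4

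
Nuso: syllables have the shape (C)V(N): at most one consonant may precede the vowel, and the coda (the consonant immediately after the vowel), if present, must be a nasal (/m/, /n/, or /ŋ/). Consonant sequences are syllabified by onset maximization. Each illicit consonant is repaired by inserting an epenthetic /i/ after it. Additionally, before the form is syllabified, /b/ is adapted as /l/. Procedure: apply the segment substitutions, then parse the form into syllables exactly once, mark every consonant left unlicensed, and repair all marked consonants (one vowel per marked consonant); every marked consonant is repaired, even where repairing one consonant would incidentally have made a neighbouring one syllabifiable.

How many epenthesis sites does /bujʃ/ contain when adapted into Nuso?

2

After substitution the input is /lujʃ/.
The unsyllabifiable consonants are /j/, /ʃ/; each receives one epenthetic vowel.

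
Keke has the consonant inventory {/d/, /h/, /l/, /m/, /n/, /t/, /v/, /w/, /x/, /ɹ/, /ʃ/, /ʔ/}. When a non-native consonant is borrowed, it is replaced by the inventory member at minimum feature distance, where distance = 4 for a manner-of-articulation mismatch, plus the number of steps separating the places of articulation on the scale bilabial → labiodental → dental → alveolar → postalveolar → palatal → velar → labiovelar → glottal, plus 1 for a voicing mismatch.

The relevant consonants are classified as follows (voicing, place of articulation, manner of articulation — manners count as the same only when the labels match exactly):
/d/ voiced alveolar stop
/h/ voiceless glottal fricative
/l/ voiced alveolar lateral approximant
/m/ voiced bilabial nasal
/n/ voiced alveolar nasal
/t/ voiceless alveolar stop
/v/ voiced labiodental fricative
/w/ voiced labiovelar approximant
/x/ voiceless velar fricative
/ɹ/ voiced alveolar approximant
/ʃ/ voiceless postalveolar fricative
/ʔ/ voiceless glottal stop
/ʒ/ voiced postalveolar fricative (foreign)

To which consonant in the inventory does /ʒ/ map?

ʃ

/ʃ/ is closest: same manner (fricative), place distance 0 (postalveolar→postalveolar), voicing differs (+1); total 1. Next closest is /v/ at distance 3.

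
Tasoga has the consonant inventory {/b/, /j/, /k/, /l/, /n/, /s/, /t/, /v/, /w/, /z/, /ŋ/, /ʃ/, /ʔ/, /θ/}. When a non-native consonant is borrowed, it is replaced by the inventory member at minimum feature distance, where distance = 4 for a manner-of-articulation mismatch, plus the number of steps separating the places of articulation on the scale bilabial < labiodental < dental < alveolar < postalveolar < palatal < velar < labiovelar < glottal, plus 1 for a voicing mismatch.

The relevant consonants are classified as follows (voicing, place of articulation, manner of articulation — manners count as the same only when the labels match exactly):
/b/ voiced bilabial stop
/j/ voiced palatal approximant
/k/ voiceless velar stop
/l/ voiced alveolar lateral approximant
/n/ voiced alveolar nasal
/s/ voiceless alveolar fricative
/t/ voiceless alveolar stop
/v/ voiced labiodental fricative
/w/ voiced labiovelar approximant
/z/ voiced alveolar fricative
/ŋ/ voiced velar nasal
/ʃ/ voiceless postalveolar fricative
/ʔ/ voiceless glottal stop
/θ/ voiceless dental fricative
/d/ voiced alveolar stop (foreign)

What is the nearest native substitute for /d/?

/t/ is closest: same manner (stop), place distance 0 (alveolar→alveolar), voicing differs (+1); total 1. Next closest is /b/ at distance 3.

t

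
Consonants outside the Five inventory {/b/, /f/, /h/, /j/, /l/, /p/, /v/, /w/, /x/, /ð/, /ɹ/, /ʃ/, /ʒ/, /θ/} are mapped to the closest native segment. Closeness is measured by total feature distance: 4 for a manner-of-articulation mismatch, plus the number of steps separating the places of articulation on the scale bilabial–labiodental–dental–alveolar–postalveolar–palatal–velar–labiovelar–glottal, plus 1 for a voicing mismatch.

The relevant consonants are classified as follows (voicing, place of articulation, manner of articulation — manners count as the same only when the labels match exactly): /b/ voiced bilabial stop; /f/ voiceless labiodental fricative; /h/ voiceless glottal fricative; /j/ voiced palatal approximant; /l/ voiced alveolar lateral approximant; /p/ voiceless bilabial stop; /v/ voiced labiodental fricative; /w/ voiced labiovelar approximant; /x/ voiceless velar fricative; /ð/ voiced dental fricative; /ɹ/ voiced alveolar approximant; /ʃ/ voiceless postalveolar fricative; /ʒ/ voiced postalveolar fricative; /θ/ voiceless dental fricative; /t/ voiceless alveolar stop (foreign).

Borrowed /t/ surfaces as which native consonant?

/p/ is closest: same manner (stop), place distance 3 (alveolar→bilabial), same voicing; total 3. Next closest is /b/ at distance 4.

p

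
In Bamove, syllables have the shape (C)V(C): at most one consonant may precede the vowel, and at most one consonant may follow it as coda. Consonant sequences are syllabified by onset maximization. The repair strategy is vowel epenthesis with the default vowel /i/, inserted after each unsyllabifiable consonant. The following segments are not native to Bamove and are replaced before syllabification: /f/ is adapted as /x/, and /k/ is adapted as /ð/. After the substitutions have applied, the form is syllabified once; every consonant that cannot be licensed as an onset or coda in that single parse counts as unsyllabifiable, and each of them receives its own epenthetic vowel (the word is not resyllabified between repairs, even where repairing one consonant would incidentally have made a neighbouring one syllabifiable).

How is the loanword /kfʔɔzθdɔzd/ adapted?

ðixiʔɔzθidɔzdi

Substitution: /k/ → /ð/, /f/ → /x/, giving /ðxʔɔzθdɔzd/.
The consonants /ð/, /x/, /θ/, /d/ cannot be parsed into a legal (C)V(C) syllable (at most one coda consonant is licensed; onsets are limited to one consonant).
Epenthesis after each stranded consonant: /ð/ → /ði/, /x/ → /xi/, /θ/ → /θi/, /d/ → /di/.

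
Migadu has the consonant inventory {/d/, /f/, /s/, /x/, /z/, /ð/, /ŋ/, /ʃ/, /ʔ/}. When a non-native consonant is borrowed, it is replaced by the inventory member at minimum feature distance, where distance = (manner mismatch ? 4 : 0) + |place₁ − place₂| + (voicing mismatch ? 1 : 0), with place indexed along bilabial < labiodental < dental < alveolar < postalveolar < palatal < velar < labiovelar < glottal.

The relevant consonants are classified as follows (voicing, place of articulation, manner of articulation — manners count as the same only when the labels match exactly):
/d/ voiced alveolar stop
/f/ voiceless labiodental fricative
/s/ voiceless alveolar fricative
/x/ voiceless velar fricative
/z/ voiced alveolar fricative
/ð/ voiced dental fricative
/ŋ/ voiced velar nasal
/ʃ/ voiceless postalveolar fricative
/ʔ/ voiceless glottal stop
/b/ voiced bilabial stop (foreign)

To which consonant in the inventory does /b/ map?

d

/d/ is closest: same manner (stop), place distance 3 (bilabial→alveolar), same voicing; total 3. Next closest is /f/ at distance 6.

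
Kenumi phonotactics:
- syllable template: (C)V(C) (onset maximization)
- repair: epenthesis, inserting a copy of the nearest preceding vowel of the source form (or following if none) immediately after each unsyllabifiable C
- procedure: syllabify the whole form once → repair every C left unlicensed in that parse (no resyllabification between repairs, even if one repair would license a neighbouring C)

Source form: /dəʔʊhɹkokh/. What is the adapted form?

Syllabifying with onset maximization leaves /ɹ/, /h/ stranded (at most one coda consonant is licensed; onsets are limited to one consonant).
Epenthesis after each stranded consonant: /ɹ/ → /ɹʊ/, /h/ → /ho/.

dəʔʊhɹʊkokho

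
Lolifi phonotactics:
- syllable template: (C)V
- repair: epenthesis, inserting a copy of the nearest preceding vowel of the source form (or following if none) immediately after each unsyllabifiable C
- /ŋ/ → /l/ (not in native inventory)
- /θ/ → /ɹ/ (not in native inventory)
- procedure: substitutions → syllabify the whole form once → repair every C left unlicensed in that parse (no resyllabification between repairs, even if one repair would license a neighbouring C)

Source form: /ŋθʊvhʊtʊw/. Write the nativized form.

lʊɹʊvʊhʊtʊwʊ

Substitution: /ŋ/ → /l/, /θ/ → /ɹ/, giving /lɹʊvhʊtʊw/.
Syllabifying with onset maximization leaves /l/, /v/, /w/ stranded (no codas are permitted; onsets are limited to one consonant).
Epenthesis after each stranded consonant: /l/ → /lʊ/, /v/ → /vʊ/, /w/ → /wʊ/.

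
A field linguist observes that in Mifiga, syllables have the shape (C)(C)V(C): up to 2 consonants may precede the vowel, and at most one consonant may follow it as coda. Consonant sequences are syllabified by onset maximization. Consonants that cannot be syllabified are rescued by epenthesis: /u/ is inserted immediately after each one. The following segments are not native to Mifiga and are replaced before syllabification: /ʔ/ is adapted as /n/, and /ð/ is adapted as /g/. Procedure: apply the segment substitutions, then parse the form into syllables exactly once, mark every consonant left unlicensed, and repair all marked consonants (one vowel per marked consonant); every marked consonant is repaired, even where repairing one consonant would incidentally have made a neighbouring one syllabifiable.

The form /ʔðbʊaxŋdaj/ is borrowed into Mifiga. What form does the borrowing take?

Substitution: /ʔ/ → /n/, /ð/ → /g/, giving /ngbʊaxŋdaj/.
Syllabifying with onset maximization leaves /n/ stranded (at most one coda consonant is licensed; onsets may contain at most 2 consonants).
Each unlicensed consonant becomes the onset of a new syllable: /n/ → /nu/.

nugbʊaxŋdaj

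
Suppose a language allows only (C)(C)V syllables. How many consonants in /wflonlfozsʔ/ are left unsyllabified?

5

Under (C)(C)V, the unsyllabifiable consonants are /w/, /n/, /z/, /s/, /ʔ/ (no codas are permitted; onsets may contain at most 2 consonants).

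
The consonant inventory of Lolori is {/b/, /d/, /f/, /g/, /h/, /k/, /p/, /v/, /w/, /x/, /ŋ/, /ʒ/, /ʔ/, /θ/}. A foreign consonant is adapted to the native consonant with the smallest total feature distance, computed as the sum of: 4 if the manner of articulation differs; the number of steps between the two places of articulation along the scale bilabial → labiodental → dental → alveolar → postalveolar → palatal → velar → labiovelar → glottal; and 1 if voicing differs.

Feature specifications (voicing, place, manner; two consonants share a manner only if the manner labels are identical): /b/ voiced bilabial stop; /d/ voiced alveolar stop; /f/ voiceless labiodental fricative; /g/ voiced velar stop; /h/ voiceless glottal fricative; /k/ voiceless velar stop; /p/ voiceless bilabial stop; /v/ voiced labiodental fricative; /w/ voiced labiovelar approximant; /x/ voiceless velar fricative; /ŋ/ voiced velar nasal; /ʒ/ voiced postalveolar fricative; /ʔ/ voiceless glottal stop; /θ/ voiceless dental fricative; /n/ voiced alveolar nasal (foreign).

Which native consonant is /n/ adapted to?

/ŋ/ is closest: same manner (nasal), place distance 3 (alveolar→velar), same voicing; total 3. Next closest is /d/ at distance 4.

ŋ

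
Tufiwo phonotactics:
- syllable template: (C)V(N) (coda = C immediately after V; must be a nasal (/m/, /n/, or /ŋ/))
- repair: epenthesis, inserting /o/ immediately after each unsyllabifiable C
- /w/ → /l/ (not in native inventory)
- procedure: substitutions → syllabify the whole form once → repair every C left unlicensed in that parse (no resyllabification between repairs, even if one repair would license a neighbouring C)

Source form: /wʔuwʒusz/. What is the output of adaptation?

loʔuloʒusozo

Substitution: /w/ → /l/, giving /lʔulʒusz/.
Under (C)V(N), the unsyllabifiable consonants are /l/, /l/, /s/, /z/ (only a nasal (/m/, /n/, or /ŋ/) is licensed in coda position; onsets are limited to one consonant).
Epenthesis after each stranded consonant: /l/ → /lo/, /l/ → /lo/, /s/ → /so/, /z/ → /zo/.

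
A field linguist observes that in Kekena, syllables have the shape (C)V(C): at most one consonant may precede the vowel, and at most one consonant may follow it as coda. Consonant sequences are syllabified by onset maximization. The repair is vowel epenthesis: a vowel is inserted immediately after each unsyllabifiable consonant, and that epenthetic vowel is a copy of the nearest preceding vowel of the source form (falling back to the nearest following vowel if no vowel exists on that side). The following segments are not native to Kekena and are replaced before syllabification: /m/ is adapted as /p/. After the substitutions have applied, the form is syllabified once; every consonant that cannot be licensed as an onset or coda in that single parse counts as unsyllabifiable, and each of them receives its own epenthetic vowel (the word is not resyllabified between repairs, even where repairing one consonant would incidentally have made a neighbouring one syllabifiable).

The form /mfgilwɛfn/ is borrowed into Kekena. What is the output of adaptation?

pifigilwɛfnɛ

Substitution: /m/ → /p/, giving /pfgilwɛfn/.
Under (C)V(C), the unsyllabifiable consonants are /p/, /f/, /n/ (at most one coda consonant is licensed; onsets are limited to one consonant).
Inserting the epenthetic vowel yields /p/ → /pi/, /f/ → /fi/, /n/ → /nɛ/.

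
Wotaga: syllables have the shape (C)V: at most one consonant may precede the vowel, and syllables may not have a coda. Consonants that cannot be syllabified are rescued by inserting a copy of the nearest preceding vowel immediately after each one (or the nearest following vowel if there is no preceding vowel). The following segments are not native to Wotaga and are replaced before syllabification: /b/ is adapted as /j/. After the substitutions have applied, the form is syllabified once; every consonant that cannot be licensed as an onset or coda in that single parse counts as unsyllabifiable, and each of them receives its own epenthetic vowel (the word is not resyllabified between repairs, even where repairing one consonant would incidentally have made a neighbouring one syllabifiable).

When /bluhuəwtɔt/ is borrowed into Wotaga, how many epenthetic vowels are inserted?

After substitution the input is /jluhuəwtɔt/.
The unsyllabifiable consonants are /j/, /w/, /t/; each receives one epenthetic vowel.

3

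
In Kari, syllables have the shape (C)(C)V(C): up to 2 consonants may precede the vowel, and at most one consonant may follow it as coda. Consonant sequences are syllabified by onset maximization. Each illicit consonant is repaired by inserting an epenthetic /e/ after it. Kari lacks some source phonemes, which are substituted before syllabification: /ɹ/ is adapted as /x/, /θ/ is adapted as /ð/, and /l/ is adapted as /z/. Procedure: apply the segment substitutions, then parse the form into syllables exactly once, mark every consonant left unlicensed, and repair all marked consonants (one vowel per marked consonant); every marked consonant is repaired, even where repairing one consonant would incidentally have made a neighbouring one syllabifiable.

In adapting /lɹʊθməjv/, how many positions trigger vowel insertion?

After substitution the input is /zxʊðməjv/.
The unsyllabifiable consonants are /v/; each receives one epenthetic vowel.

1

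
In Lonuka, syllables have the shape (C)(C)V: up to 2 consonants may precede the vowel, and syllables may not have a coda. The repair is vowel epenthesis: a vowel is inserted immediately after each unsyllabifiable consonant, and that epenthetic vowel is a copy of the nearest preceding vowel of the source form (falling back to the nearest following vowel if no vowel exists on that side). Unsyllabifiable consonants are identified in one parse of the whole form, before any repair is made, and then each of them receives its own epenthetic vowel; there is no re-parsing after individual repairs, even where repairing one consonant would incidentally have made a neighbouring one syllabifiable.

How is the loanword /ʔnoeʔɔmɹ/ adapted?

ʔnoeʔɔmɔɹɔ

The consonants /m/, /ɹ/ cannot be parsed into a legal (C)(C)V syllable (no codas are permitted; onsets may contain at most 2 consonants).
Inserting the epenthetic vowel yields /m/ → /mɔ/, /ɹ/ → /ɹɔ/.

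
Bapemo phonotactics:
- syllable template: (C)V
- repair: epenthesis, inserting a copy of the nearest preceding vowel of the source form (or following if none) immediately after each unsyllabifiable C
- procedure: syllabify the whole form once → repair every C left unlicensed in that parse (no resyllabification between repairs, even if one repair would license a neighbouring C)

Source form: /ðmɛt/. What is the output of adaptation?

ðɛmɛtɛ

The consonants /ð/, /t/ cannot be parsed into a legal (C)V syllable (no codas are permitted; onsets are limited to one consonant).
Each unlicensed consonant becomes the onset of a new syllable: /ð/ → /ðɛ/, /t/ → /tɛ/.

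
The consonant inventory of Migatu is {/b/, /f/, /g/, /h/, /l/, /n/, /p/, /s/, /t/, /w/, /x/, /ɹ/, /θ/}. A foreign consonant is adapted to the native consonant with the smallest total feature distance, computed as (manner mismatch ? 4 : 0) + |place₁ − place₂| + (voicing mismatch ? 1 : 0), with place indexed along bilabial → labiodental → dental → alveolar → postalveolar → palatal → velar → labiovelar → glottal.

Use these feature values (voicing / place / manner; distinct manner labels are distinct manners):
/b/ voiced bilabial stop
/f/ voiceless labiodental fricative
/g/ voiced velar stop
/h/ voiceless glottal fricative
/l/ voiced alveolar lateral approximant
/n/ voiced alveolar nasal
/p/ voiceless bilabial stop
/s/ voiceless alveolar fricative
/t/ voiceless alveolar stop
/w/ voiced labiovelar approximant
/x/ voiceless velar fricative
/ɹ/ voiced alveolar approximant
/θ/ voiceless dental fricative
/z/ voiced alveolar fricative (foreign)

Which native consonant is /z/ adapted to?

/s/ is closest: same manner (fricative), place distance 0 (alveolar→alveolar), voicing differs (+1); total 1. Next closest is /θ/ at distance 2.

s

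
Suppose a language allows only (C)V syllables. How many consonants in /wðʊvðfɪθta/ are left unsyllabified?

4

The consonants /w/, /v/, /ð/, /θ/ cannot be parsed into a legal (C)V syllable (no codas are permitted; onsets are limited to one consonant).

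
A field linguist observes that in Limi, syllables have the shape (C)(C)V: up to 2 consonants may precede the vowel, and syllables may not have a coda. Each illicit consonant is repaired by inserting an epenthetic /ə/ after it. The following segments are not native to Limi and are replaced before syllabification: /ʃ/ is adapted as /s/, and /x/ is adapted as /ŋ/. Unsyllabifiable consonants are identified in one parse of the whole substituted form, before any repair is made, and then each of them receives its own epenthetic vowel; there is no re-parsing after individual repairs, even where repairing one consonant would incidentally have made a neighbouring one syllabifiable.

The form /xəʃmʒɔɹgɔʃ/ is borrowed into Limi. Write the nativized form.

ŋəsəmʒɔɹgɔsə

Substitution: /x/ → /ŋ/, /ʃ/ → /s/, giving /ŋəsmʒɔɹgɔs/.
The consonants /s/, /s/ cannot be parsed into a legal (C)(C)V syllable (no codas are permitted; onsets may contain at most 2 consonants).
Epenthesis after each stranded consonant: /s/ → /sə/, /s/ → /sə/.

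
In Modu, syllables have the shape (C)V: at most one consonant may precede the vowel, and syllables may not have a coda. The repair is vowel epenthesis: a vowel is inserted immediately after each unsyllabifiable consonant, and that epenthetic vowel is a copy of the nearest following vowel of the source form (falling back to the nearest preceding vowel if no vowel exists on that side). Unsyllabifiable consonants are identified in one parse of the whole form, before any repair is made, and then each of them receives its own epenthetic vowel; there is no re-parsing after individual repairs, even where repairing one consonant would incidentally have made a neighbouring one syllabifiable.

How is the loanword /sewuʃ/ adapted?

The consonants /ʃ/ cannot be parsed into a legal (C)V syllable (no codas are permitted; onsets are limited to one consonant).
Each unlicensed consonant becomes the onset of a new syllable: /ʃ/ → /ʃu/.

sewuʃu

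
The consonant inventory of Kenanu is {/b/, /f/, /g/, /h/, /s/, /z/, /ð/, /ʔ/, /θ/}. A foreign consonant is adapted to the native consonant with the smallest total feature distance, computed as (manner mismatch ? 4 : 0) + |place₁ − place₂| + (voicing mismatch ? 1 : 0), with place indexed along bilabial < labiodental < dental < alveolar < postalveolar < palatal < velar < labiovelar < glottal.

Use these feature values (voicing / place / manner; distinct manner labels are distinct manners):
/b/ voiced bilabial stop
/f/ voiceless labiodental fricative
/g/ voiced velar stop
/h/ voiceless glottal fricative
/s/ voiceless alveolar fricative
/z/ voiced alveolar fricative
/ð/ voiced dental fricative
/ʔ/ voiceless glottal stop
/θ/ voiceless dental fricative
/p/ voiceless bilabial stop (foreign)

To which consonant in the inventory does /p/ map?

b

/b/ is closest: same manner (stop), place distance 0 (bilabial→bilabial), voicing differs (+1); total 1. Next closest is /f/ at distance 5.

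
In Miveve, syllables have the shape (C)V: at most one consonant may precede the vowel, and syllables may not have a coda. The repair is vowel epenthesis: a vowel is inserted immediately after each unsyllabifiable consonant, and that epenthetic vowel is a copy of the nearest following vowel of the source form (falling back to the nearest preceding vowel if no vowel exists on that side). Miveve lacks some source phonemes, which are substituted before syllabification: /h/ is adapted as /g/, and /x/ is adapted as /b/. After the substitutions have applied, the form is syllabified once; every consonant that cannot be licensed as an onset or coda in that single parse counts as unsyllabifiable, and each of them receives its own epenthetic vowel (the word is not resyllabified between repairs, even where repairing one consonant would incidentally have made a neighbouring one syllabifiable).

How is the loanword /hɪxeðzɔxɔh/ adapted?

Substitution: /h/ → /g/, /x/ → /b/, giving /gɪbeðzɔbɔg/.
The consonants /ð/, /g/ cannot be parsed into a legal (C)V syllable (no codas are permitted; onsets are limited to one consonant).
Inserting the epenthetic vowel yields /ð/ → /ðɔ/, /g/ → /gɔ/.

gɪbeðɔzɔbɔgɔ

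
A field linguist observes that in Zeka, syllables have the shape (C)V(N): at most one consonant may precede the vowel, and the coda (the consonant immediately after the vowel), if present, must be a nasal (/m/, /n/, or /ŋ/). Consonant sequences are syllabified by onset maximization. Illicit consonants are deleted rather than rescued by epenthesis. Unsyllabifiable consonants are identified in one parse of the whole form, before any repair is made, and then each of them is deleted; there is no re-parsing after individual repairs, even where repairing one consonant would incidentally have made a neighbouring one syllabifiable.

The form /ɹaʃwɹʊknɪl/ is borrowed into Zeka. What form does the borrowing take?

ɹaɹʊnɪ

Syllabifying with onset maximization leaves /ʃ/, /w/, /k/, /l/ stranded (only a nasal (/m/, /n/, or /ŋ/) is licensed in coda position; onsets are limited to one consonant).
Each unlicensed consonant is deleted: /ʃ/, /w/, /k/, /l/.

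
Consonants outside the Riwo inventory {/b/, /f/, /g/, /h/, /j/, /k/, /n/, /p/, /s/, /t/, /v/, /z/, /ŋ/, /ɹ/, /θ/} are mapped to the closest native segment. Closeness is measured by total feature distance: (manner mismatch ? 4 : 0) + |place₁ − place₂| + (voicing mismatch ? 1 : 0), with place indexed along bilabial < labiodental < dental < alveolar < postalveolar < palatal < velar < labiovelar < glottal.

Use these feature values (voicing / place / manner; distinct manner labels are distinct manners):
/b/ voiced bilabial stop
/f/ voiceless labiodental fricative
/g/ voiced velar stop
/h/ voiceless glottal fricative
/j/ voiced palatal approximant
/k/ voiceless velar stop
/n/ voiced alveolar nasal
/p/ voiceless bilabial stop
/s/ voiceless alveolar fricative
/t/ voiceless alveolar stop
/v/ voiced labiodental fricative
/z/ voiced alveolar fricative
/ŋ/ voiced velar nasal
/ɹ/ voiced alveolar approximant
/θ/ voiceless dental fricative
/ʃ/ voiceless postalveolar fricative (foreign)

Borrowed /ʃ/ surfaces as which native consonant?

/s/ is closest: same manner (fricative), place distance 1 (postalveolar→alveolar), same voicing; total 1. Next closest is /z/ at distance 2.

s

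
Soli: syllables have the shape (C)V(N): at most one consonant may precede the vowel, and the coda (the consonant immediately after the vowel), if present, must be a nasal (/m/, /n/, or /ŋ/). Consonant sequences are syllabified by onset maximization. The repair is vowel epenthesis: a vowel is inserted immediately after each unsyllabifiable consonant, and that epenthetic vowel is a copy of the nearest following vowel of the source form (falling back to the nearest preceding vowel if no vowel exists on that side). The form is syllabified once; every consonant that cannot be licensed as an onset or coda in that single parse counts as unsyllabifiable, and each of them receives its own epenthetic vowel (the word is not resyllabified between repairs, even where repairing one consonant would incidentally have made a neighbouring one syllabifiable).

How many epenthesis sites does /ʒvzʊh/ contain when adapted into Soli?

3

The unsyllabifiable consonants are /ʒ/, /v/, /h/; each receives one epenthetic vowel.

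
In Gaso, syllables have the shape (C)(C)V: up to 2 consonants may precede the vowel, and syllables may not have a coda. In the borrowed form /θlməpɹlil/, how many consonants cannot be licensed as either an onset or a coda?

Under (C)(C)V, the unsyllabifiable consonants are /θ/, /p/, /l/ (no codas are permitted; onsets may contain at most 2 consonants).

3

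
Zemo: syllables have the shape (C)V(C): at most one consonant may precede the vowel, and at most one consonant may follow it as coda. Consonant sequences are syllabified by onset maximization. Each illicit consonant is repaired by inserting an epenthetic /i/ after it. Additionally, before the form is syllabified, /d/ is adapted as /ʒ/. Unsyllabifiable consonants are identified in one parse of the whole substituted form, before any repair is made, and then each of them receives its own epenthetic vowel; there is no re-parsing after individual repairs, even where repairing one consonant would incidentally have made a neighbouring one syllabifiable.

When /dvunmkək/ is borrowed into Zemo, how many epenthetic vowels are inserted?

After substitution the input is /ʒvunmkək/.
The unsyllabifiable consonants are /ʒ/, /m/; each receives one epenthetic vowel.

2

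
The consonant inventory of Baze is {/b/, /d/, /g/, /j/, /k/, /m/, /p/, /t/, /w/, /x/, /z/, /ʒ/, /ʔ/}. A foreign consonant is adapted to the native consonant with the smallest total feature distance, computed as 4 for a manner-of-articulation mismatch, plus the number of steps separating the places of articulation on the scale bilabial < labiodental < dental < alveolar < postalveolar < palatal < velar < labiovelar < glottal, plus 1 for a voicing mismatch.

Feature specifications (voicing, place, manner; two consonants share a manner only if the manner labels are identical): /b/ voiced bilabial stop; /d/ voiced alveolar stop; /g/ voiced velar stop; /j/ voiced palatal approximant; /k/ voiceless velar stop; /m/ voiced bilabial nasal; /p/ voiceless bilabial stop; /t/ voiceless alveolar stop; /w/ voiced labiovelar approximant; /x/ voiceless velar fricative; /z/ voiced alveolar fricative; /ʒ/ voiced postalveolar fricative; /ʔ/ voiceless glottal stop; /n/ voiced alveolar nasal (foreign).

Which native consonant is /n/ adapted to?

/m/ is closest: same manner (nasal), place distance 3 (alveolar→bilabial), same voicing; total 3. Next closest is /d/ at distance 4.

m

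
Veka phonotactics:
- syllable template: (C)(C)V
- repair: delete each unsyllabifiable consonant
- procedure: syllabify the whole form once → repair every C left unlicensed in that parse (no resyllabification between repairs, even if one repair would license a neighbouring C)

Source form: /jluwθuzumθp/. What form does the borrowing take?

jluwθuzu

The consonants /m/, /θ/, /p/ cannot be parsed into a legal (C)(C)V syllable (no codas are permitted; onsets may contain at most 2 consonants).
Deletion applies to /m/, /θ/, /p/.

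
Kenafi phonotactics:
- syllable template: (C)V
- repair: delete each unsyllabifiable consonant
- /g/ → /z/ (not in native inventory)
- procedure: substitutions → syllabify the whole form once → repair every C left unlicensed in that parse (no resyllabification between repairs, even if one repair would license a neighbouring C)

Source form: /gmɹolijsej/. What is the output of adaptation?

Substitution: /g/ → /z/, giving /zmɹolijsej/.
Syllabifying with onset maximization leaves /z/, /m/, /j/, /j/ stranded (no codas are permitted; onsets are limited to one consonant).
Deleting the stranded consonants removes /z/, /m/, /j/, /j/.

ɹolise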